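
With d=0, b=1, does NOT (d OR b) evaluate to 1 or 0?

Substituting: NOT (0 OR 1)
= 0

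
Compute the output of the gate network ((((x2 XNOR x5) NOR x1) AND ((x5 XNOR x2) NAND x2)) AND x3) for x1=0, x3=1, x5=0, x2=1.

Substituting: ((((1 XNOR 0) NOR 0) AND ((0 XNOR 1) NAND 1)) AND 1)
= 1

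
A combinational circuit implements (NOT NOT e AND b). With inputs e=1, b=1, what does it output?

Substituting: (NOT NOT 1 AND 1)
= 1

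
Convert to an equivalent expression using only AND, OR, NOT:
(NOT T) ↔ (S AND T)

((NOT T) AND (S AND T)) OR (T AND NOT (S AND T))
(Biconditional = both true or both false)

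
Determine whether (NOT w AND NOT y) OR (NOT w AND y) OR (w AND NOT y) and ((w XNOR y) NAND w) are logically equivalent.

Yes, they are equivalent — the two output columns agree on all 4 assignments:
w | y | Expression 1 | Expression 2
-----------------------------------
0 | 0 | 1 | 1
0 | 1 | 1 | 1
1 | 0 | 1 | 1
1 | 1 | 0 | 0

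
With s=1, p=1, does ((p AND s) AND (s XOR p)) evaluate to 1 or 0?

Substituting: ((1 AND 1) AND (1 XOR 1))
= 0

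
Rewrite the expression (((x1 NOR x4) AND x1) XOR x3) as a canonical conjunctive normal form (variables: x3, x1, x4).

(x3 OR x1 OR x4) AND (x3 OR x1 OR NOT x4) AND (x3 OR NOT x1 OR x4) AND (x3 OR NOT x1 OR NOT x4)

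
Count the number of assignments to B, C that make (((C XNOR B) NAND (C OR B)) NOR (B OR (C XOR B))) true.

No assignment satisfies the expression.
Count: 0 out of 4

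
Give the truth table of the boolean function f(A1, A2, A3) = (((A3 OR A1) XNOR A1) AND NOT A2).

A1 | A2 | A3 | Output
---------------------
0 | 0 | 0 | 1
0 | 0 | 1 | 0
0 | 1 | 0 | 0
0 | 1 | 1 | 0
1 | 0 | 0 | 1
1 | 0 | 1 | 1
1 | 1 | 0 | 0
1 | 1 | 1 | 0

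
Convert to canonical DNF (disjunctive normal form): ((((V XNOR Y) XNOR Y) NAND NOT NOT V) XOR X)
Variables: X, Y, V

(NOT X AND NOT Y AND NOT V) OR (NOT X AND Y AND NOT V) OR (X AND NOT Y AND V) OR (X AND Y AND V)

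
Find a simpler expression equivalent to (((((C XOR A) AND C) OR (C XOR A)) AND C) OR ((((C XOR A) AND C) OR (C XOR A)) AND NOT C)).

By distribution ((E AND v) OR (E AND NOT v) = E) then absorption (E OR (E AND v) = E):
= (C XOR A)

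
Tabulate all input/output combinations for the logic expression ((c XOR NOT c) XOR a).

a | c | Output
--------------
0 | 0 | 1
0 | 1 | 1
1 | 0 | 0
1 | 1 | 0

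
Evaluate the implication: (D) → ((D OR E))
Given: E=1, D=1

Antecedent (D) = 1; consequent ((D OR E)) = 1.
1 → 1 = 1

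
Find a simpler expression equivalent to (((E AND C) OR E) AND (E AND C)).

By absorption (E AND (E OR v) = E):
= (E AND C)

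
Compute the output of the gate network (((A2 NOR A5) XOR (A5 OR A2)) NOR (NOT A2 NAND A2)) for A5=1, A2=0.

Substituting: (((0 NOR 1) XOR (1 OR 0)) NOR (NOT 0 NAND 0))
= 0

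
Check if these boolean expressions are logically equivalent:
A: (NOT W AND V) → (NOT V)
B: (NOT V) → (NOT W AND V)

No, Converse is not equivalent to original (counterexample: V=0, W=0)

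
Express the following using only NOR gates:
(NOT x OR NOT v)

(((x NOR x) NOR (v NOR v)) NOR ((x NOR x) NOR (v NOR v)))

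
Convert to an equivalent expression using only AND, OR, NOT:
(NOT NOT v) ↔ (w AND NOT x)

((NOT NOT v) AND (w AND NOT x)) OR (NOT v AND NOT (w AND NOT x))
(Biconditional = both true or both false)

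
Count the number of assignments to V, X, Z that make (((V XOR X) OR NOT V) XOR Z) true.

Satisfying assignments: (0,0,0), (0,1,0), (1,0,0), (1,1,1)
Count: 4 out of 8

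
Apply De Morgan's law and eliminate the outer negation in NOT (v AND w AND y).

NOT v OR NOT w OR NOT y
De Morgan's: NOT(AND of terms) = OR of negations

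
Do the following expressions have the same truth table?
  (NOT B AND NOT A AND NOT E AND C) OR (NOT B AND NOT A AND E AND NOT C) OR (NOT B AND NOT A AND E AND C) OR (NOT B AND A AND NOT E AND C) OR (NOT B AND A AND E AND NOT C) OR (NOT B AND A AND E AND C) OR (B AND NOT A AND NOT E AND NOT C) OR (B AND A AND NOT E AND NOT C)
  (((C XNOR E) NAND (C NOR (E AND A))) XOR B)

Yes, they are equivalent — the two output columns agree on all 16 assignments:
B | A | E | C | Expression 1 | Expression 2
-------------------------------------------
0 | 0 | 0 | 0 | 0 | 0
0 | 0 | 0 | 1 | 1 | 1
0 | 0 | 1 | 0 | 1 | 1
0 | 0 | 1 | 1 | 1 | 1
0 | 1 | 0 | 0 | 0 | 0
0 | 1 | 0 | 1 | 1 | 1
0 | 1 | 1 | 0 | 1 | 1
0 | 1 | 1 | 1 | 1 | 1
1 | 0 | 0 | 0 | 1 | 1
1 | 0 | 0 | 1 | 0 | 0
1 | 0 | 1 | 0 | 0 | 0
1 | 0 | 1 | 1 | 0 | 0
1 | 1 | 0 | 0 | 1 | 1
1 | 1 | 0 | 1 | 0 | 0
1 | 1 | 1 | 0 | 0 | 0
1 | 1 | 1 | 1 | 0 | 0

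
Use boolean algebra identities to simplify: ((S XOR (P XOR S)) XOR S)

By XOR self-cancellation ((E XOR v) XOR v = E):
= (P XOR S)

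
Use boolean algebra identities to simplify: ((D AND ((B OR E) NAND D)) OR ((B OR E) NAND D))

By absorption (E OR (E AND v) = E):
= ((B OR E) NAND D)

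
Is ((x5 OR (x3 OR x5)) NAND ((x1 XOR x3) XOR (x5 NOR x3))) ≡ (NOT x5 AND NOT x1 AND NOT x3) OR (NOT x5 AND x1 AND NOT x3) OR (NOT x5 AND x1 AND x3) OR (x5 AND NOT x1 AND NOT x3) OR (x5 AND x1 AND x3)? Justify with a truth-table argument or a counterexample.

Yes, they are equivalent — the two output columns agree on all 8 assignments:
x5 | x1 | x3 | Expression 1 | Expression 2
------------------------------------------
0 | 0 | 0 | 1 | 1
0 | 0 | 1 | 0 | 0
0 | 1 | 0 | 1 | 1
0 | 1 | 1 | 1 | 1
1 | 0 | 0 | 1 | 1
1 | 0 | 1 | 0 | 0
1 | 1 | 0 | 0 | 0
1 | 1 | 1 | 1 | 1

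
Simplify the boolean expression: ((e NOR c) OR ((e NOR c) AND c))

By absorption (E OR (E AND v) = E):
= (e NOR c)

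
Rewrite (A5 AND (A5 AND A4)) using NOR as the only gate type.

((A5 NOR A5) NOR (((A5 NOR A5) NOR (A4 NOR A4)) NOR ((A5 NOR A5) NOR (A4 NOR A4))))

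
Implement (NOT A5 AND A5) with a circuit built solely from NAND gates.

(((A5 NAND A5) NAND A5) NAND ((A5 NAND A5) NAND A5))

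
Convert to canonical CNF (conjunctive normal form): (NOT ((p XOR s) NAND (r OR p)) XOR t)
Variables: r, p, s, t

(r OR p OR s OR t) AND (r OR p OR NOT s OR t) AND (r OR NOT p OR s OR NOT t) AND (r OR NOT p OR NOT s OR t) AND (NOT r OR p OR s OR t) AND (NOT r OR p OR NOT s OR NOT t) AND (NOT r OR NOT p OR s OR NOT t) AND (NOT r OR NOT p OR NOT s OR t)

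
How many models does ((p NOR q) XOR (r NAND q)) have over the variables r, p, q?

Satisfying assignments: (0,0,1), (0,1,0), (0,1,1), (1,1,0)
Count: 4 out of 8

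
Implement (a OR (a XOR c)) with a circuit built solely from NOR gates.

((a NOR ((((a NOR c) NOR (a NOR c)) NOR ((a NOR c) NOR (a NOR c))) NOR ((((a NOR a) NOR (c NOR c)) NOR ((a NOR a) NOR (c NOR c))) NOR (((a NOR a) NOR (c NOR c)) NOR ((a NOR a) NOR (c NOR c)))))) NOR (a NOR ((((a NOR c) NOR (a NOR c)) NOR ((a NOR c) NOR (a NOR c))) NOR ((((a NOR a) NOR (c NOR c)) NOR ((a NOR a) NOR (c NOR c))) NOR (((a NOR a) NOR (c NOR c)) NOR ((a NOR a) NOR (c NOR c)))))))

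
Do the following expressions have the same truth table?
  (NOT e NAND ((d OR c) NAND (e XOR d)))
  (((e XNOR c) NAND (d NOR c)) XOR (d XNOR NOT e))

No. Counterexample: with d=0, e=0, c=1, Expression 1 = 0 but Expression 2 = 1.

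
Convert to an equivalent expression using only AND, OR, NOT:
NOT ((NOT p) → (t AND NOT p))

(NOT p) AND NOT (t AND NOT p)
(Negated implication: NOT(A → B) = A AND NOT B)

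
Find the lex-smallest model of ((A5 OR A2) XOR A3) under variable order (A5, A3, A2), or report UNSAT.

A5=0, A3=0, A2=1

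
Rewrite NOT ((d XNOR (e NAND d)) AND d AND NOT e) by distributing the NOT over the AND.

NOT (d XNOR (e NAND d)) OR NOT d OR e
De Morgan's: NOT(AND of terms) = OR of negations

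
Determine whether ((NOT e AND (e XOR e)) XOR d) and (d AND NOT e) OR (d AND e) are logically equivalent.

Yes, they are equivalent — the two output columns agree on all 4 assignments:
d | e | Expression 1 | Expression 2
-----------------------------------
0 | 0 | 0 | 0
0 | 1 | 0 | 0
1 | 0 | 1 | 1
1 | 1 | 1 | 1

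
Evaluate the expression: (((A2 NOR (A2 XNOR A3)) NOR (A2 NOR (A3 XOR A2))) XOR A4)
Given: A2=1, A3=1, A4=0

Substituting: (((1 NOR (1 XNOR 1)) NOR (1 NOR (1 XOR 1))) XOR 0)
= 1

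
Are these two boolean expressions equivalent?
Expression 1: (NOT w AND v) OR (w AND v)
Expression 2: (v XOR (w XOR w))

Yes, they are equivalent — the two output columns agree on all 4 assignments:
w | v | Expression 1 | Expression 2
-----------------------------------
0 | 0 | 0 | 0
0 | 1 | 1 | 1
1 | 0 | 0 | 0
1 | 1 | 1 | 1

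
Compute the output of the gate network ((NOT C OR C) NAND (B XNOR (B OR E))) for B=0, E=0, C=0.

Substituting: ((NOT 0 OR 0) NAND (0 XNOR (0 OR 0)))
= 0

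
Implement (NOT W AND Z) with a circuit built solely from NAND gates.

(((W NAND W) NAND Z) NAND ((W NAND W) NAND Z))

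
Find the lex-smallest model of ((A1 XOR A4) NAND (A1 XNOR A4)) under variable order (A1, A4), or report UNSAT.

A1=0, A4=0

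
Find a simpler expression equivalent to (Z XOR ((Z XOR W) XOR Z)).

By XOR self-cancellation ((E XOR v) XOR v = E):
= (Z XOR W)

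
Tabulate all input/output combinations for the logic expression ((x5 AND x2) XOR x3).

x5 | x2 | x3 | Output
---------------------
0 | 0 | 0 | 0
0 | 0 | 1 | 1
0 | 1 | 0 | 0
0 | 1 | 1 | 1
1 | 0 | 0 | 0
1 | 0 | 1 | 1
1 | 1 | 0 | 1
1 | 1 | 1 | 0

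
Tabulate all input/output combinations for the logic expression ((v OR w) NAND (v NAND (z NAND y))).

z | w | v | y | Output
----------------------
0 | 0 | 0 | 0 | 1
0 | 0 | 0 | 1 | 1
0 | 0 | 1 | 0 | 1
0 | 0 | 1 | 1 | 1
0 | 1 | 0 | 0 | 0
0 | 1 | 0 | 1 | 0
0 | 1 | 1 | 0 | 1
0 | 1 | 1 | 1 | 1
1 | 0 | 0 | 0 | 1
1 | 0 | 0 | 1 | 1
1 | 0 | 1 | 0 | 1
1 | 0 | 1 | 1 | 0
1 | 1 | 0 | 0 | 0
1 | 1 | 0 | 1 | 0
1 | 1 | 1 | 0 | 1
1 | 1 | 1 | 1 | 0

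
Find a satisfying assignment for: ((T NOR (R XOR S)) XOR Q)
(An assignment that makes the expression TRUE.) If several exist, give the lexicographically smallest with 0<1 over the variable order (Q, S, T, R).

Q=0, S=0, T=0, R=0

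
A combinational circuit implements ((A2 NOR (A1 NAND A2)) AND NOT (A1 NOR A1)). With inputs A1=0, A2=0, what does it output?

Substituting: ((0 NOR (0 NAND 0)) AND NOT (0 NOR 0))
= 0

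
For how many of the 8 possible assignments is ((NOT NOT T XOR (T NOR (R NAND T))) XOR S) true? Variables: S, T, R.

Satisfying assignments: (0,1,0), (0,1,1), (1,0,0), (1,0,1)
Count: 4 out of 8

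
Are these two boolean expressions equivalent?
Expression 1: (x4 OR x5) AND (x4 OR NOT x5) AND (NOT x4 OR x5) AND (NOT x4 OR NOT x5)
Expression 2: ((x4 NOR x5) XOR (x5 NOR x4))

Yes, they are equivalent — the two output columns agree on all 4 assignments:
x4 | x5 | Expression 1 | Expression 2
-------------------------------------
0 | 0 | 0 | 0
0 | 1 | 0 | 0
1 | 0 | 0 | 0
1 | 1 | 0 | 0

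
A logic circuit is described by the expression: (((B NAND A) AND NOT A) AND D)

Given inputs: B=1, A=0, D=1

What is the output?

Substituting: (((1 NAND 0) AND NOT 0) AND 1)
= 1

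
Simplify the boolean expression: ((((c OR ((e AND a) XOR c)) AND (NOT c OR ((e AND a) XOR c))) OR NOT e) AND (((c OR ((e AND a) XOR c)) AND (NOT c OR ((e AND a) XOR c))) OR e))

By distribution ((E OR v) AND (E OR NOT v) = E) then distribution ((E OR v) AND (E OR NOT v) = E):
= ((e AND a) XOR c)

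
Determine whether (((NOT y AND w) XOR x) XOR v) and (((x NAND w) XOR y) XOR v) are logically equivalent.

No. Counterexample: with y=0, w=0, x=0, v=0, Expression 1 = 0 but Expression 2 = 1.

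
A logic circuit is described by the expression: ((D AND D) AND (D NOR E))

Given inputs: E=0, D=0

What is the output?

Substituting: ((0 AND 0) AND (0 NOR 0))
= 0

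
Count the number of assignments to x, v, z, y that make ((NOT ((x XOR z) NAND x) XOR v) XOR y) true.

Satisfying assignments: (0,0,0,1), (0,0,1,1), (0,1,0,0), (0,1,1,0), (1,0,0,0), (1,0,1,1), (1,1,0,1), (1,1,1,0)
Count: 8 out of 16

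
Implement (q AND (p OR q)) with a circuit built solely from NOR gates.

((q NOR q) NOR (((p NOR q) NOR (p NOR q)) NOR ((p NOR q) NOR (p NOR q))))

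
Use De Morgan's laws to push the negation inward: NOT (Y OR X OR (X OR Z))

NOT Y AND NOT X AND NOT (X OR Z)
De Morgan's: NOT(OR of terms) = AND of negations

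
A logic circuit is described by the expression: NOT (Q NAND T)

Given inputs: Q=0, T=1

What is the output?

Substituting: NOT (0 NAND 1)
= 0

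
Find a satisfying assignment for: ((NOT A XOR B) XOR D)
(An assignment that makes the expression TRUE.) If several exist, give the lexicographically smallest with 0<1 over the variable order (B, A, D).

B=0, A=0, D=0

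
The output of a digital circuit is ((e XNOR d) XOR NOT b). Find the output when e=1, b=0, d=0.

Substituting: ((1 XNOR 0) XOR NOT 0)
= 1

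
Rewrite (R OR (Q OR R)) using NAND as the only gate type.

((R NAND R) NAND (((Q NAND Q) NAND (R NAND R)) NAND ((Q NAND Q) NAND (R NAND R))))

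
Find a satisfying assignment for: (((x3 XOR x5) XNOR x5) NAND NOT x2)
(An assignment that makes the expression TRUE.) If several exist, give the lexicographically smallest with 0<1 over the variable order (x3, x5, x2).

x3=0, x5=0, x2=1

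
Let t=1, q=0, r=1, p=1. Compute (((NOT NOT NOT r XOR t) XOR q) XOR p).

Substituting: (((NOT NOT NOT 1 XOR 1) XOR 0) XOR 1)
= 0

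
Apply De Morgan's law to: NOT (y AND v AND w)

NOT y OR NOT v OR NOT w
De Morgan's: NOT(AND of terms) = OR of negations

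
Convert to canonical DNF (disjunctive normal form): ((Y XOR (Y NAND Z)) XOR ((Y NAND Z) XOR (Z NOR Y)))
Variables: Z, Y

(NOT Z AND NOT Y) OR (NOT Z AND Y) OR (Z AND Y)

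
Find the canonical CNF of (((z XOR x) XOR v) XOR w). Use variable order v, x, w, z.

(v OR x OR w OR z) AND (v OR x OR NOT w OR NOT z) AND (v OR NOT x OR w OR NOT z) AND (v OR NOT x OR NOT w OR z) AND (NOT v OR x OR w OR NOT z) AND (NOT v OR x OR NOT w OR z) AND (NOT v OR NOT x OR w OR z) AND (NOT v OR NOT x OR NOT w OR NOT z)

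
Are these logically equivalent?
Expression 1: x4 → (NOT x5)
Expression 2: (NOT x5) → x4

No, Converse is not equivalent to original (counterexample: x1=0, x5=0, x4=0)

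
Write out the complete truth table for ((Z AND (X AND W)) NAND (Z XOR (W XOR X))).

Z | X | W | Output
------------------
0 | 0 | 0 | 1
0 | 0 | 1 | 1
0 | 1 | 0 | 1
0 | 1 | 1 | 1
1 | 0 | 0 | 1
1 | 0 | 1 | 1
1 | 1 | 0 | 1
1 | 1 | 1 | 0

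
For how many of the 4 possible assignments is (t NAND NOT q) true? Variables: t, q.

Satisfying assignments: (0,0), (0,1), (1,1)
Count: 3 out of 4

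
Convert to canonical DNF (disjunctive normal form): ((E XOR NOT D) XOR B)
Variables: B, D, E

(NOT B AND NOT D AND NOT E) OR (NOT B AND D AND E) OR (B AND NOT D AND E) OR (B AND D AND NOT E)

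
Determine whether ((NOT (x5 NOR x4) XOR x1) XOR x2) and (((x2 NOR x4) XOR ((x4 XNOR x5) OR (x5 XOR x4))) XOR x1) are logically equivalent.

No. Counterexample: with x1=0, x4=0, x2=0, x5=1, Expression 1 = 1 but Expression 2 = 0.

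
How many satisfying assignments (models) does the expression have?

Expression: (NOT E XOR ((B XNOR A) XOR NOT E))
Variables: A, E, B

Satisfying assignments: (0,0,0), (0,1,0), (1,0,1), (1,1,1)
Count: 4 out of 8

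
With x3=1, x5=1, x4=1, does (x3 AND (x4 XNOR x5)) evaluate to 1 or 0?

Substituting: (1 AND (1 XNOR 1))
= 1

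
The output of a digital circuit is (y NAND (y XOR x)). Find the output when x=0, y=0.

Substituting: (0 NAND (0 XOR 0))
= 1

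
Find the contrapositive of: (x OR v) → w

Contrapositive: NOT w → NOT (x OR v)
Note: A statement and its contrapositive are logically equivalent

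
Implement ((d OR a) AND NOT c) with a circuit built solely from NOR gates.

((((d NOR a) NOR (d NOR a)) NOR ((d NOR a) NOR (d NOR a))) NOR ((c NOR c) NOR (c NOR c)))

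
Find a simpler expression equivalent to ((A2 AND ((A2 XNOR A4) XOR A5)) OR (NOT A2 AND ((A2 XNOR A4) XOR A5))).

By distribution ((E AND v) OR (E AND NOT v) = E):
= ((A2 XNOR A4) XOR A5)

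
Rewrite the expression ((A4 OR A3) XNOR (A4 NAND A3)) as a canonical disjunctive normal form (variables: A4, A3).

(NOT A4 AND A3) OR (A4 AND NOT A3)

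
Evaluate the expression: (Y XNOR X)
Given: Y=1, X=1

Substituting: (1 XNOR 1)
= 1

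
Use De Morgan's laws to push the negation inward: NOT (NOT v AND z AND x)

v OR NOT z OR NOT x
De Morgan's: NOT(AND of terms) = OR of negations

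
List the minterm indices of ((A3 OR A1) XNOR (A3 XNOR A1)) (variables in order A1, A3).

Σm(3) = (A1 AND A3)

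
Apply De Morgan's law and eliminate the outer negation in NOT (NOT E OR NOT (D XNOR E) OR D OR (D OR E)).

E AND (D XNOR E) AND NOT D AND NOT (D OR E)
De Morgan's: NOT(OR of terms) = AND of negations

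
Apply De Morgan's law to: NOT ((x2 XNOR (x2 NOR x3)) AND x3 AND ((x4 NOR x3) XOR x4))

NOT (x2 XNOR (x2 NOR x3)) OR NOT x3 OR NOT ((x4 NOR x3) XOR x4)
De Morgan's: NOT(AND of terms) = OR of negations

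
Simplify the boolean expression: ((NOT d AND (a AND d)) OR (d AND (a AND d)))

By distribution ((E AND v) OR (E AND NOT v) = E):
= (a AND d)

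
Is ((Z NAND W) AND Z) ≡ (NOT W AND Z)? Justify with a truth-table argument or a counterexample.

Yes, they are equivalent — the two output columns agree on all 4 assignments:
W | Z | Expression 1 | Expression 2
-----------------------------------
0 | 0 | 0 | 0
0 | 1 | 1 | 1
1 | 0 | 0 | 0
1 | 1 | 0 | 0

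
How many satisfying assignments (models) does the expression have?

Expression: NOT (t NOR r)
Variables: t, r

Satisfying assignments: (0,1), (1,0), (1,1)
Count: 3 out of 4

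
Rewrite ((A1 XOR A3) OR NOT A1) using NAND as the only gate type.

((((A1 NAND (A1 NAND A3)) NAND (A3 NAND (A1 NAND A3))) NAND ((A1 NAND (A1 NAND A3)) NAND (A3 NAND (A1 NAND A3)))) NAND ((A1 NAND A1) NAND (A1 NAND A1)))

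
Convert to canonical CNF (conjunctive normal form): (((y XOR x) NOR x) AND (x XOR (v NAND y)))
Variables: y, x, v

(y OR NOT x OR v) AND (y OR NOT x OR NOT v) AND (NOT y OR x OR v) AND (NOT y OR x OR NOT v) AND (NOT y OR NOT x OR v) AND (NOT y OR NOT x OR NOT v)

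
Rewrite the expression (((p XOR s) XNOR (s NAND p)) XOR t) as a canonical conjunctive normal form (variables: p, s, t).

(p OR s OR t) AND (p OR NOT s OR NOT t) AND (NOT p OR s OR NOT t) AND (NOT p OR NOT s OR NOT t)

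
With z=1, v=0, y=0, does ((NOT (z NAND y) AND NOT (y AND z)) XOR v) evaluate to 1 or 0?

Substituting: ((NOT (1 NAND 0) AND NOT (0 AND 1)) XOR 0)
= 0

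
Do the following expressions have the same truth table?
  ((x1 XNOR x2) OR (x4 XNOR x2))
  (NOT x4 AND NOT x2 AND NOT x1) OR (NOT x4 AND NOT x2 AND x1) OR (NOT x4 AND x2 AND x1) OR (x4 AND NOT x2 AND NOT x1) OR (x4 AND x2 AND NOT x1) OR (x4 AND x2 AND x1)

Yes, they are equivalent — the two output columns agree on all 8 assignments:
x4 | x2 | x1 | Expression 1 | Expression 2
------------------------------------------
0 | 0 | 0 | 1 | 1
0 | 0 | 1 | 1 | 1
0 | 1 | 0 | 0 | 0
0 | 1 | 1 | 1 | 1
1 | 0 | 0 | 1 | 1
1 | 0 | 1 | 0 | 0
1 | 1 | 0 | 1 | 1
1 | 1 | 1 | 1 | 1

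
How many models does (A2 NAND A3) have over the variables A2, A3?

Satisfying assignments: (0,0), (0,1), (1,0)
Count: 3 out of 4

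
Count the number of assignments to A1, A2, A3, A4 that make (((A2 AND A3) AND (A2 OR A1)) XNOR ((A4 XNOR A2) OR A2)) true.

Satisfying assignments: (0,0,0,1), (0,0,1,1), (0,1,1,0), (0,1,1,1), (1,0,0,1), (1,0,1,1), (1,1,1,0), (1,1,1,1)
Count: 8 out of 16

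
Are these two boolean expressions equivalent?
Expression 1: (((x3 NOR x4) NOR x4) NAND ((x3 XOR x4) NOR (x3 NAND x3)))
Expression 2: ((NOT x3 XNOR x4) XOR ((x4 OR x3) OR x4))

No. Counterexample: with x3=0, x4=0, Expression 1 = 1 but Expression 2 = 0.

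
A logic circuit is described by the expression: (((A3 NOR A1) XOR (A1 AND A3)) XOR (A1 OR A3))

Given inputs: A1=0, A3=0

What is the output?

Substituting: (((0 NOR 0) XOR (0 AND 0)) XOR (0 OR 0))
= 1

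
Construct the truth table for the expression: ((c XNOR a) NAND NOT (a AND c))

c | a | Output
--------------
0 | 0 | 0
0 | 1 | 1
1 | 0 | 1
1 | 1 | 1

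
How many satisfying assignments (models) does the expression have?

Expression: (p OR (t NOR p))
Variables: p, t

Satisfying assignments: (0,0), (1,0), (1,1)
Count: 3 out of 4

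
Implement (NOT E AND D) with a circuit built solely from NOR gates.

(((E NOR E) NOR (E NOR E)) NOR (D NOR D))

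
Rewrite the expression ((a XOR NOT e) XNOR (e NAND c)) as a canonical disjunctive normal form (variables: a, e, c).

(NOT a AND NOT e AND NOT c) OR (NOT a AND NOT e AND c) OR (NOT a AND e AND c) OR (a AND e AND NOT c)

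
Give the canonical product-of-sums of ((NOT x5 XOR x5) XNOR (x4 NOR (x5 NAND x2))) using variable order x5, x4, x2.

ΠM(0, 1, 2, 3, 4, 6, 7) = (x5 OR x4 OR x2) AND (x5 OR x4 OR NOT x2) AND (x5 OR NOT x4 OR x2) AND (x5 OR NOT x4 OR NOT x2) AND (NOT x5 OR x4 OR x2) AND (NOT x5 OR NOT x4 OR x2) AND (NOT x5 OR NOT x4 OR NOT x2)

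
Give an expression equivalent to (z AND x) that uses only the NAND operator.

((z NAND x) NAND (z NAND x))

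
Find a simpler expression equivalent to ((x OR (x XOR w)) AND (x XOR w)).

By absorption (E AND (E OR v) = E):
= (x XOR w)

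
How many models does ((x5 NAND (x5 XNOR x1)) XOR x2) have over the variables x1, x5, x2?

Satisfying assignments: (0,0,0), (0,1,0), (1,0,0), (1,1,1)
Count: 4 out of 8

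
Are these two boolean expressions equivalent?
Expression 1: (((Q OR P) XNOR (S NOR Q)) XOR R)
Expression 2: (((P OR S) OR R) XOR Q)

No. Counterexample: with P=0, R=0, S=0, Q=1, Expression 1 = 0 but Expression 2 = 1.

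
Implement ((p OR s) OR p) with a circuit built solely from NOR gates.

((((p NOR s) NOR (p NOR s)) NOR p) NOR (((p NOR s) NOR (p NOR s)) NOR p))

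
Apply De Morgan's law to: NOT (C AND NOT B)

NOT C OR B
De Morgan's: NOT(AND of terms) = OR of negations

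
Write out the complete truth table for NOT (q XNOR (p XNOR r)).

r | q | p | Output
------------------
0 | 0 | 0 | 1
0 | 0 | 1 | 0
0 | 1 | 0 | 0
0 | 1 | 1 | 1
1 | 0 | 0 | 0
1 | 0 | 1 | 1
1 | 1 | 0 | 1
1 | 1 | 1 | 0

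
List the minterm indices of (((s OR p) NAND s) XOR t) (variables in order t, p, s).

Σm(0, 2, 5, 7) = (NOT t AND NOT p AND NOT s) OR (NOT t AND p AND NOT s) OR (t AND NOT p AND s) OR (t AND p AND s)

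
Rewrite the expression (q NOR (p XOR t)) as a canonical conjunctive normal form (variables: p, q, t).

(p OR q OR NOT t) AND (p OR NOT q OR t) AND (p OR NOT q OR NOT t) AND (NOT p OR q OR t) AND (NOT p OR NOT q OR t) AND (NOT p OR NOT q OR NOT t)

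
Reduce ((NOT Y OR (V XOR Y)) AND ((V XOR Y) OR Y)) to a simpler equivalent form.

By distribution ((E OR v) AND (E OR NOT v) = E):
= (V XOR Y)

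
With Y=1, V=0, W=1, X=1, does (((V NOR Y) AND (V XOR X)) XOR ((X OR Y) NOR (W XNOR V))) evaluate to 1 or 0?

Substituting: (((0 NOR 1) AND (0 XOR 1)) XOR ((1 OR 1) NOR (1 XNOR 0)))
= 0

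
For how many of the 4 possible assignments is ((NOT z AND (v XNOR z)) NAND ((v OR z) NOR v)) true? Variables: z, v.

Satisfying assignments: (0,1), (1,0), (1,1)
Count: 3 out of 4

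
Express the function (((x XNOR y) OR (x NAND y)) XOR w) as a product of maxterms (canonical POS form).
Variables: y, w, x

ΠM(2, 3, 6, 7) = (y OR NOT w OR x) AND (y OR NOT w OR NOT x) AND (NOT y OR NOT w OR x) AND (NOT y OR NOT w OR NOT x)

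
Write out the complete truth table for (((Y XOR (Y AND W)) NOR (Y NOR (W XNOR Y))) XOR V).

Y | W | V | Output
------------------
0 | 0 | 0 | 1
0 | 0 | 1 | 0
0 | 1 | 0 | 0
0 | 1 | 1 | 1
1 | 0 | 0 | 0
1 | 0 | 1 | 1
1 | 1 | 0 | 1
1 | 1 | 1 | 0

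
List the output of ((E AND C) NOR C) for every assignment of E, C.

E | C | Output
--------------
0 | 0 | 1
0 | 1 | 0
1 | 0 | 1
1 | 1 | 0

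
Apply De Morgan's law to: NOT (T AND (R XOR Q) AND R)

NOT T OR NOT (R XOR Q) OR NOT R
De Morgan's: NOT(AND of terms) = OR of negations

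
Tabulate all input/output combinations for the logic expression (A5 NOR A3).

A5 | A3 | Output
----------------
0 | 0 | 1
0 | 1 | 0
1 | 0 | 0
1 | 1 | 0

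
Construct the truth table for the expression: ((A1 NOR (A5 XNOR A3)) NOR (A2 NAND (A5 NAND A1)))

A3 | A5 | A2 | A1 | Output
--------------------------
0 | 0 | 0 | 0 | 0
0 | 0 | 0 | 1 | 0
0 | 0 | 1 | 0 | 1
0 | 0 | 1 | 1 | 1
0 | 1 | 0 | 0 | 0
0 | 1 | 0 | 1 | 0
0 | 1 | 1 | 0 | 0
0 | 1 | 1 | 1 | 0
1 | 0 | 0 | 0 | 0
1 | 0 | 0 | 1 | 0
1 | 0 | 1 | 0 | 0
1 | 0 | 1 | 1 | 1
1 | 1 | 0 | 0 | 0
1 | 1 | 0 | 1 | 0
1 | 1 | 1 | 0 | 1
1 | 1 | 1 | 1 | 0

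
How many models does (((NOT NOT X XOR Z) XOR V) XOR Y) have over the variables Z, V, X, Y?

Satisfying assignments: (0,0,0,1), (0,0,1,0), (0,1,0,0), (0,1,1,1), (1,0,0,0), (1,0,1,1), (1,1,0,1), (1,1,1,0)
Count: 8 out of 16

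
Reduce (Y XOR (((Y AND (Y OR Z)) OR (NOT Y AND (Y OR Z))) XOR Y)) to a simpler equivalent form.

By XOR self-cancellation ((E XOR v) XOR v = E) then distribution ((E AND v) OR (E AND NOT v) = E):
= (Y OR Z)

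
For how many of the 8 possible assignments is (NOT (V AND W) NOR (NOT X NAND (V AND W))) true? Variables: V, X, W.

Satisfying assignments: (1,0,1)
Count: 1 out of 8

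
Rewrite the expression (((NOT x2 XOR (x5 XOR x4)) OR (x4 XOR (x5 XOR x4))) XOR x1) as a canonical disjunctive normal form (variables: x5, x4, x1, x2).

(NOT x5 AND NOT x4 AND NOT x1 AND NOT x2) OR (NOT x5 AND NOT x4 AND x1 AND x2) OR (NOT x5 AND x4 AND NOT x1 AND x2) OR (NOT x5 AND x4 AND x1 AND NOT x2) OR (x5 AND NOT x4 AND NOT x1 AND NOT x2) OR (x5 AND NOT x4 AND NOT x1 AND x2) OR (x5 AND x4 AND NOT x1 AND NOT x2) OR (x5 AND x4 AND NOT x1 AND x2)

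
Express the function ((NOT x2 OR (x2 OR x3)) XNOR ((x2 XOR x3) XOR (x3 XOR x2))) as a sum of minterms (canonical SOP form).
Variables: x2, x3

Σm() = FALSE (no minterms)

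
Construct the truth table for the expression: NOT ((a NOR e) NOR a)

a | e | Output
--------------
0 | 0 | 1
0 | 1 | 0
1 | 0 | 1
1 | 1 | 1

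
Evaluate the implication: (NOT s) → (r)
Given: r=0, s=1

Antecedent (NOT s) = 0; consequent (r) = 0.
0 → 0 = 1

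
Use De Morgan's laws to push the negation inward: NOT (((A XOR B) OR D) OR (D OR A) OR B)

NOT ((A XOR B) OR D) AND NOT (D OR A) AND NOT B
De Morgan's: NOT(OR of terms) = AND of negations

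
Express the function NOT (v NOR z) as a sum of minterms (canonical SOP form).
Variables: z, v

Σm(1, 2, 3) = (NOT z AND v) OR (z AND NOT v) OR (z AND v)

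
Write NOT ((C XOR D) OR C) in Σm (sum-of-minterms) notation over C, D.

Σm(0) = (NOT C AND NOT D)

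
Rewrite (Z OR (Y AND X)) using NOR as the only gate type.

((Z NOR ((Y NOR Y) NOR (X NOR X))) NOR (Z NOR ((Y NOR Y) NOR (X NOR X))))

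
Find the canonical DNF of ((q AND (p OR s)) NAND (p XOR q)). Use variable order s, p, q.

(NOT s AND NOT p AND NOT q) OR (NOT s AND NOT p AND q) OR (NOT s AND p AND NOT q) OR (NOT s AND p AND q) OR (s AND NOT p AND NOT q) OR (s AND p AND NOT q) OR (s AND p AND q)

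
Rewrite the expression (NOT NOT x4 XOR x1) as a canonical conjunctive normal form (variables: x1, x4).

(x1 OR x4) AND (NOT x1 OR NOT x4)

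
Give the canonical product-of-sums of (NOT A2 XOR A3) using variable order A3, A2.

ΠM(1, 2) = (A3 OR NOT A2) AND (NOT A3 OR A2)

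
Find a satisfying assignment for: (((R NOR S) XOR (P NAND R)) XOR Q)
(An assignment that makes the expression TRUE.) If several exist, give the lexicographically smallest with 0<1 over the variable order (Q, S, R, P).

Q=0, S=0, R=1, P=0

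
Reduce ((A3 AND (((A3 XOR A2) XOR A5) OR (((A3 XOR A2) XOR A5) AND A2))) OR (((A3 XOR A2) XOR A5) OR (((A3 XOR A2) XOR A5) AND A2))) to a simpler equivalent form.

By absorption (E OR (E AND v) = E) then absorption (E OR (E AND v) = E):
= ((A3 XOR A2) XOR A5)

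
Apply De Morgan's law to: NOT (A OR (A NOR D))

NOT A AND NOT (A NOR D)
De Morgan's: NOT(OR of terms) = AND of negations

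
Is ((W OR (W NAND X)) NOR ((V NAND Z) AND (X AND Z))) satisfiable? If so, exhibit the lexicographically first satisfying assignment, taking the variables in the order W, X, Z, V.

UNSATISFIABLE - no assignment makes this expression true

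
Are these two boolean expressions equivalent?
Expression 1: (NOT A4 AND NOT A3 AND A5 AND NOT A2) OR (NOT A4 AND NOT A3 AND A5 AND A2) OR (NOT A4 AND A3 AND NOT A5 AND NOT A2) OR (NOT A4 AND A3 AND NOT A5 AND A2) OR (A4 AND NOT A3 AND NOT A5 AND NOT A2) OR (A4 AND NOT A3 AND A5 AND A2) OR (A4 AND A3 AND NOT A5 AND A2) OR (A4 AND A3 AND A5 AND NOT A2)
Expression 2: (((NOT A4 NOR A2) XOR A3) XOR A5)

Yes, they are equivalent — the two output columns agree on all 16 assignments:
A4 | A3 | A5 | A2 | Expression 1 | Expression 2
-----------------------------------------------
0 | 0 | 0 | 0 | 0 | 0
0 | 0 | 0 | 1 | 0 | 0
0 | 0 | 1 | 0 | 1 | 1
0 | 0 | 1 | 1 | 1 | 1
0 | 1 | 0 | 0 | 1 | 1
0 | 1 | 0 | 1 | 1 | 1
0 | 1 | 1 | 0 | 0 | 0
0 | 1 | 1 | 1 | 0 | 0
1 | 0 | 0 | 0 | 1 | 1
1 | 0 | 0 | 1 | 0 | 0
1 | 0 | 1 | 0 | 0 | 0
1 | 0 | 1 | 1 | 1 | 1
1 | 1 | 0 | 0 | 0 | 0
1 | 1 | 0 | 1 | 1 | 1
1 | 1 | 1 | 0 | 1 | 1
1 | 1 | 1 | 1 | 0 | 0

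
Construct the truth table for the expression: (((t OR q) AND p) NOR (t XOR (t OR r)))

p | r | t | q | Output
----------------------
0 | 0 | 0 | 0 | 1
0 | 0 | 0 | 1 | 1
0 | 0 | 1 | 0 | 1
0 | 0 | 1 | 1 | 1
0 | 1 | 0 | 0 | 0
0 | 1 | 0 | 1 | 0
0 | 1 | 1 | 0 | 1
0 | 1 | 1 | 1 | 1
1 | 0 | 0 | 0 | 1
1 | 0 | 0 | 1 | 0
1 | 0 | 1 | 0 | 0
1 | 0 | 1 | 1 | 0
1 | 1 | 0 | 0 | 0
1 | 1 | 0 | 1 | 0
1 | 1 | 1 | 0 | 0
1 | 1 | 1 | 1 | 0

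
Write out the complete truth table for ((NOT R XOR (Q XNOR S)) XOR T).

T | S | Q | R | Output
----------------------
0 | 0 | 0 | 0 | 0
0 | 0 | 0 | 1 | 1
0 | 0 | 1 | 0 | 1
0 | 0 | 1 | 1 | 0
0 | 1 | 0 | 0 | 1
0 | 1 | 0 | 1 | 0
0 | 1 | 1 | 0 | 0
0 | 1 | 1 | 1 | 1
1 | 0 | 0 | 0 | 1
1 | 0 | 0 | 1 | 0
1 | 0 | 1 | 0 | 0
1 | 0 | 1 | 1 | 1
1 | 1 | 0 | 0 | 0
1 | 1 | 0 | 1 | 1
1 | 1 | 1 | 0 | 1
1 | 1 | 1 | 1 | 0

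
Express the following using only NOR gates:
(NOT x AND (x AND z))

(((x NOR x) NOR (x NOR x)) NOR (((x NOR x) NOR (z NOR z)) NOR ((x NOR x) NOR (z NOR z))))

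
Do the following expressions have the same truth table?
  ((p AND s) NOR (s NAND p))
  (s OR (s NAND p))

No. Counterexample: with p=0, s=0, Expression 1 = 0 but Expression 2 = 1.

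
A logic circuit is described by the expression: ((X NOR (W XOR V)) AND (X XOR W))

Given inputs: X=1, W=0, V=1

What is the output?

Substituting: ((1 NOR (0 XOR 1)) AND (1 XOR 0))
= 0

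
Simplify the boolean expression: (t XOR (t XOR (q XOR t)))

By XOR self-cancellation ((E XOR v) XOR v = E):
= (q XOR t)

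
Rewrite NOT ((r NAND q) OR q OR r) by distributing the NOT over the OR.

NOT (r NAND q) AND NOT q AND NOT r
De Morgan's: NOT(OR of terms) = AND of negations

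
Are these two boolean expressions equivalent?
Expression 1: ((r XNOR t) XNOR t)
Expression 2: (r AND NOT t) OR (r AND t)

Yes, they are equivalent — the two output columns agree on all 4 assignments:
r | t | Expression 1 | Expression 2
-----------------------------------
0 | 0 | 0 | 0
0 | 1 | 0 | 0
1 | 0 | 1 | 1
1 | 1 | 1 | 1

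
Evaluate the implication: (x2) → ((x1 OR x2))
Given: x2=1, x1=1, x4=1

Antecedent (x2) = 1; consequent ((x1 OR x2)) = 1.
1 → 1 = 1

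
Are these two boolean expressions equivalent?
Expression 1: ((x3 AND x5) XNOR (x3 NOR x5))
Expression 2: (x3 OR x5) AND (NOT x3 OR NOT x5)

Yes, they are equivalent — the two output columns agree on all 4 assignments:
x3 | x5 | Expression 1 | Expression 2
-------------------------------------
0 | 0 | 0 | 0
0 | 1 | 1 | 1
1 | 0 | 1 | 1
1 | 1 | 0 | 0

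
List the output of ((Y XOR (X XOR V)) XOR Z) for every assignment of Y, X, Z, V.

Y | X | Z | V | Output
----------------------
0 | 0 | 0 | 0 | 0
0 | 0 | 0 | 1 | 1
0 | 0 | 1 | 0 | 1
0 | 0 | 1 | 1 | 0
0 | 1 | 0 | 0 | 1
0 | 1 | 0 | 1 | 0
0 | 1 | 1 | 0 | 0
0 | 1 | 1 | 1 | 1
1 | 0 | 0 | 0 | 1
1 | 0 | 0 | 1 | 0
1 | 0 | 1 | 0 | 0
1 | 0 | 1 | 1 | 1
1 | 1 | 0 | 0 | 0
1 | 1 | 0 | 1 | 1
1 | 1 | 1 | 0 | 1
1 | 1 | 1 | 1 | 0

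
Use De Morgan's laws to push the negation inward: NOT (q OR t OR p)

NOT q AND NOT t AND NOT p
De Morgan's: NOT(OR of terms) = AND of negations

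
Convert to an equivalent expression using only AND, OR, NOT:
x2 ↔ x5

(x2 AND x5) OR (NOT x2 AND NOT x5)
(Biconditional = both true or both false)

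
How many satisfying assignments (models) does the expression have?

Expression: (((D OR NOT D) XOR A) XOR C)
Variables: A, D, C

Satisfying assignments: (0,0,0), (0,1,0), (1,0,1), (1,1,1)
Count: 4 out of 8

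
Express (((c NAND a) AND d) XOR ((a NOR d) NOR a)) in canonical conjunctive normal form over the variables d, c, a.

(d OR c OR a) AND (d OR c OR NOT a) AND (d OR NOT c OR a) AND (d OR NOT c OR NOT a) AND (NOT d OR c OR a) AND (NOT d OR NOT c OR a) AND (NOT d OR NOT c OR NOT a)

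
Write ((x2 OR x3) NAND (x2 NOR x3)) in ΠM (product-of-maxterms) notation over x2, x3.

ΠM() = TRUE (no maxterms)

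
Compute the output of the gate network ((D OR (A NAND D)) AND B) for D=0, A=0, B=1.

Substituting: ((0 OR (0 NAND 0)) AND 1)
= 1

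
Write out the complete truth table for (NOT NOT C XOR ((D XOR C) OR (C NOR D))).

D | C | Output
--------------
0 | 0 | 1
0 | 1 | 0
1 | 0 | 1
1 | 1 | 1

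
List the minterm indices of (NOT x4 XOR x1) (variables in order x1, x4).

Σm(0, 3) = (NOT x1 AND NOT x4) OR (x1 AND x4)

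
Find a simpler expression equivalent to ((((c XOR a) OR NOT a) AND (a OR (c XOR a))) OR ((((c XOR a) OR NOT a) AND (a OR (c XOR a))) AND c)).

By absorption (E OR (E AND v) = E) then distribution ((E OR v) AND (E OR NOT v) = E):
= (c XOR a)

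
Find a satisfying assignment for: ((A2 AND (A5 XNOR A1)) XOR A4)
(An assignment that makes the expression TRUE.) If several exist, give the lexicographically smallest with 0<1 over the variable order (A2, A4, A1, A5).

A2=0, A4=1, A1=0, A5=0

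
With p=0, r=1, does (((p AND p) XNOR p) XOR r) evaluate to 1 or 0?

Substituting: (((0 AND 0) XNOR 0) XOR 1)
= 0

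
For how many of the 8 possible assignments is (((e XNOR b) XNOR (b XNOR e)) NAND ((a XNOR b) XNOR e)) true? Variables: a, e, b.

Satisfying assignments: (0,0,0), (0,1,1), (1,0,1), (1,1,0)
Count: 4 out of 8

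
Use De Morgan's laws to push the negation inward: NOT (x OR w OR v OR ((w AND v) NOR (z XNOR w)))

NOT x AND NOT w AND NOT v AND NOT ((w AND v) NOR (z XNOR w))
De Morgan's: NOT(OR of terms) = AND of negations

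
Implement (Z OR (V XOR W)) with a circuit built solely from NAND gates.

((Z NAND Z) NAND (((V NAND (V NAND W)) NAND (W NAND (V NAND W))) NAND ((V NAND (V NAND W)) NAND (W NAND (V NAND W)))))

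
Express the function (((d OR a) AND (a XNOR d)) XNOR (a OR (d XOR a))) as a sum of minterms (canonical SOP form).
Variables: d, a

Σm(0, 3) = (NOT d AND NOT a) OR (d AND a)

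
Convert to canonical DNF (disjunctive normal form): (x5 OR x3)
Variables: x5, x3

(NOT x5 AND x3) OR (x5 AND NOT x3) OR (x5 AND x3)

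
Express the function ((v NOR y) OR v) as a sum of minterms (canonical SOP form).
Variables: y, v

Σm(0, 1, 3) = (NOT y AND NOT v) OR (NOT y AND v) OR (y AND v)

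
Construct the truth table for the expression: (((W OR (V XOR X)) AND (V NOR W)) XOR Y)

V | Y | X | W | Output
----------------------
0 | 0 | 0 | 0 | 0
0 | 0 | 0 | 1 | 0
0 | 0 | 1 | 0 | 1
0 | 0 | 1 | 1 | 0
0 | 1 | 0 | 0 | 1
0 | 1 | 0 | 1 | 1
0 | 1 | 1 | 0 | 0
0 | 1 | 1 | 1 | 1
1 | 0 | 0 | 0 | 0
1 | 0 | 0 | 1 | 0
1 | 0 | 1 | 0 | 0
1 | 0 | 1 | 1 | 0
1 | 1 | 0 | 0 | 1
1 | 1 | 0 | 1 | 1
1 | 1 | 1 | 0 | 1
1 | 1 | 1 | 1 | 1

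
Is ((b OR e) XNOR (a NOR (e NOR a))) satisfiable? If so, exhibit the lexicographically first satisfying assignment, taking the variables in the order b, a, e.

b=0, a=0, e=0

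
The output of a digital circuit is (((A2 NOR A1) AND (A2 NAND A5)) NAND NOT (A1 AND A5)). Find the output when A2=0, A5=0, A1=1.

Substituting: (((0 NOR 1) AND (0 NAND 0)) NAND NOT (1 AND 0))
= 1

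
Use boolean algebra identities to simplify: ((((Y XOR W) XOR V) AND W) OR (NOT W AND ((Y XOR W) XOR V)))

By distribution ((E AND v) OR (E AND NOT v) = E):
= ((Y XOR W) XOR V)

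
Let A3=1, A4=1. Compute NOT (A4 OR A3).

Substituting: NOT (1 OR 1)
= 0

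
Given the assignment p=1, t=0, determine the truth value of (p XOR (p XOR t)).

Substituting: (1 XOR (1 XOR 0))
= 0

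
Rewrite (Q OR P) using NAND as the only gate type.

((Q NAND Q) NAND (P NAND P))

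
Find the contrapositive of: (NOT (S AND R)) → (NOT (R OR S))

Contrapositive: (R OR S) → (S AND R)
Note: A statement and its contrapositive are logically equivalent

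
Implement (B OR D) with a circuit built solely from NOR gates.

((B NOR D) NOR (B NOR D))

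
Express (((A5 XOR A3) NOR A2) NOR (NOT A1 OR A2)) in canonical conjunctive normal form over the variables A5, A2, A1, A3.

(A5 OR A2 OR A1 OR A3) AND (A5 OR A2 OR A1 OR NOT A3) AND (A5 OR A2 OR NOT A1 OR A3) AND (A5 OR NOT A2 OR A1 OR A3) AND (A5 OR NOT A2 OR A1 OR NOT A3) AND (A5 OR NOT A2 OR NOT A1 OR A3) AND (A5 OR NOT A2 OR NOT A1 OR NOT A3) AND (NOT A5 OR A2 OR A1 OR A3) AND (NOT A5 OR A2 OR A1 OR NOT A3) AND (NOT A5 OR A2 OR NOT A1 OR NOT A3) AND (NOT A5 OR NOT A2 OR A1 OR A3) AND (NOT A5 OR NOT A2 OR A1 OR NOT A3) AND (NOT A5 OR NOT A2 OR NOT A1 OR A3) AND (NOT A5 OR NOT A2 OR NOT A1 OR NOT A3)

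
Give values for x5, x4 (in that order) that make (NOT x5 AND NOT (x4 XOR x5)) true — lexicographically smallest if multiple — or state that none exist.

x5=0, x4=0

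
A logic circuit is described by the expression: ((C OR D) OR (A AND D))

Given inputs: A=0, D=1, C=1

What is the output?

Substituting: ((1 OR 1) OR (0 AND 1))
= 1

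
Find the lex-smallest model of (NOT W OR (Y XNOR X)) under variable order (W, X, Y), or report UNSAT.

W=0, X=0, Y=0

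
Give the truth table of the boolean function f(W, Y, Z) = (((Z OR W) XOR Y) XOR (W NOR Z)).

W | Y | Z | Output
------------------
0 | 0 | 0 | 1
0 | 0 | 1 | 1
0 | 1 | 0 | 0
0 | 1 | 1 | 0
1 | 0 | 0 | 1
1 | 0 | 1 | 1
1 | 1 | 0 | 0
1 | 1 | 1 | 0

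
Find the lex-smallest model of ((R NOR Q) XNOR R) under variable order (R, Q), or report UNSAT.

R=0, Q=1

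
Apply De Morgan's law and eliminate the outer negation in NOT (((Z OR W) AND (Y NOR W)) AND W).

NOT ((Z OR W) AND (Y NOR W)) OR NOT W
De Morgan's: NOT(AND of terms) = OR of negations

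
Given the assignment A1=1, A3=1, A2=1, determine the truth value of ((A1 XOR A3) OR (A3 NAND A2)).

Substituting: ((1 XOR 1) OR (1 NAND 1))
= 0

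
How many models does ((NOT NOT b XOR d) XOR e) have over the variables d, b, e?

Satisfying assignments: (0,0,1), (0,1,0), (1,0,0), (1,1,1)
Count: 4 out of 8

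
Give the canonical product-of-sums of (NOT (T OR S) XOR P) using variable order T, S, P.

ΠM(1, 2, 4, 6) = (T OR S OR NOT P) AND (T OR NOT S OR P) AND (NOT T OR S OR P) AND (NOT T OR NOT S OR P)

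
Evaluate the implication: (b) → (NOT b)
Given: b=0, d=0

Antecedent (b) = 0; consequent (NOT b) = 1.
0 → 1 = 1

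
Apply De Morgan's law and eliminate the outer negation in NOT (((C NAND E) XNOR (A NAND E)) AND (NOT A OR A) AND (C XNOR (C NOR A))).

NOT ((C NAND E) XNOR (A NAND E)) OR NOT (NOT A OR A) OR NOT (C XNOR (C NOR A))
De Morgan's: NOT(AND of terms) = OR of negations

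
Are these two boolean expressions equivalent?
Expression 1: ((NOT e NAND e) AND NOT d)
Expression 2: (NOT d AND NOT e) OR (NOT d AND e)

Yes, they are equivalent — the two output columns agree on all 4 assignments:
d | e | Expression 1 | Expression 2
-----------------------------------
0 | 0 | 1 | 1
0 | 1 | 1 | 1
1 | 0 | 0 | 0
1 | 1 | 0 | 0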